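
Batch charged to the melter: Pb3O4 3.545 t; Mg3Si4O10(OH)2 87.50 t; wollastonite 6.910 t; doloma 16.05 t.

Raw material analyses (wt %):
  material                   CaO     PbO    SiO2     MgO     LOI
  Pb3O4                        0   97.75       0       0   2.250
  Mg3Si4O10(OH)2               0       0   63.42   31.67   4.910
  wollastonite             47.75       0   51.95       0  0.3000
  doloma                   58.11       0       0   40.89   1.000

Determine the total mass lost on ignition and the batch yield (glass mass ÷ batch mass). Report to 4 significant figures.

LOI loss = 4.557 t; glass = 109.4 t; yield = 96.00%

Mid-chain values are printed, rounded to 4 significant figures, in the printout — all internal work runs at full precision through the solve. Every reported result is rounded just once; the derived quantities (glass mass, the yield, LOI, the four compositions, totals) are carried from the weighed amounts on 109.4 t of glass at full float precision as given in the question or the answer.
Loss on ignition, line by line:
  Pb3O4: 3.545 × 0.02250 = 0.07976 t
  Mg3Si4O10(OH)2: 87.50 × 0.04910 = 4.296 t
  wollastonite: 6.910 × 0.003000 = 0.02073 t
  doloma: 16.05 × 0.01000 = 0.1605 t
Total LOI = 4.557 t
Glass = batch − LOI = 114.0 − 4.557 = 109.4 t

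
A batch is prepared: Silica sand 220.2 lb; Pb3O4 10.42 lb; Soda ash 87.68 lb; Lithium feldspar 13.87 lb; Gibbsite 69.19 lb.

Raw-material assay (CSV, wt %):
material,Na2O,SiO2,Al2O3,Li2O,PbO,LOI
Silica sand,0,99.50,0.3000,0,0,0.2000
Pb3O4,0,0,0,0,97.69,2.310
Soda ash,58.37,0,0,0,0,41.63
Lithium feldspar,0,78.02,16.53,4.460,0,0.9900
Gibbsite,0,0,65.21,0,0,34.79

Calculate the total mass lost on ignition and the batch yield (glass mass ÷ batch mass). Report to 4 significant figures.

Exact precision is held from first step to last. Values along the way are printed, rounded to 4 significant figures, when written out; a single rounding finalizes each reported number. Derived quantities, including the five compositions, ignition loss, the yield, the totals, net glass mass, are carried from the weighed amounts per 340.0 lb of glass at full precision exactly as printed in problem or answer.
LOI of each material in turn:
  Silica sand: 220.2 × 0.002000 = 0.4404 lb
  Pb3O4: 10.42 × 0.02310 = 0.2407 lb
  Soda ash: 87.68 × 0.4163 = 36.50 lb
  Lithium feldspar: 13.87 × 0.009900 = 0.1373 lb
  Gibbsite: 69.19 × 0.3479 = 24.07 lb
Total LOI = 61.39 lb
Glass = batch − LOI = 401.4 − 61.39 = 340.0 lb

LOI loss = 61.39 lb; glass = 340.0 lb; yield = 84.70%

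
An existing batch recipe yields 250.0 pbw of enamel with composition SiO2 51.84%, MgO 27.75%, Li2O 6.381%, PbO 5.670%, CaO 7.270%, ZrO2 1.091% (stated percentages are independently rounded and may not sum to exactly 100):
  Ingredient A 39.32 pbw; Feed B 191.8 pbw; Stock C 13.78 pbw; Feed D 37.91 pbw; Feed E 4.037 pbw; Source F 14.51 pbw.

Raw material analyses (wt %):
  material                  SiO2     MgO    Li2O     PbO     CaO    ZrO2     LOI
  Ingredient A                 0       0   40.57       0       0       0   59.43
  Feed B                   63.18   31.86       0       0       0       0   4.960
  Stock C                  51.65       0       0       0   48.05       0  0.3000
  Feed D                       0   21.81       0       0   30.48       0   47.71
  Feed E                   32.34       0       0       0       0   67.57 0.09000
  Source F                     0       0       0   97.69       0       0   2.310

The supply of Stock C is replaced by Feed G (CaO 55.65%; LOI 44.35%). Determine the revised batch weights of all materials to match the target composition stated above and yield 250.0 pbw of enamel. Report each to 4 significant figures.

The whole derivation maintains full precision from first step to last; values along the way appear, rounded to four significant digits, on the page. Every reported result is rounded only once; derived quantities (LOI, the totals, the six compositions, glass mass, yield) are carried starting from the weights per 250.0 pbw of glass at exact precision exactly as shown in problem or answer.
The oxide mass targets at 250.0 pbw enamel:
  SiO2: 51.84% × 250.0 = 129.6 pbw
  MgO: 27.75% × 250.0 = 69.38 pbw
  Li2O: 6.381% × 250.0 = 15.95 pbw
  PbO: 5.670% × 250.0 = 14.18 pbw
  CaO: 7.270% × 250.0 = 18.18 pbw
  ZrO2: 1.091% × 250.0 = 2.728 pbw
Mass-balance tally per oxide from the weights as reported, versus the basis set out (every target is met by its sum inside rounding margins):
  SiO2: 203.1·0.6318 + 4.037·0.3234 = 129.6 pbw (target 129.6 pbw)
  MgO: 203.1·0.3186 + 21.46·0.2181 = 69.39 pbw (target 69.38 pbw)
  Li2O: 39.32·0.4057 = 15.95 pbw (target 15.95 pbw)
  PbO: 14.51·0.9769 = 14.17 pbw (target 14.18 pbw)
  CaO: 20.91·0.5565 + 21.46·0.3048 = 18.18 pbw (target 18.18 pbw)
  ZrO2: 4.037·0.6757 = 2.728 pbw (target 2.728 pbw)
Glass-mass bookkeeping: batch total minus LOI = 250.0 pbw (summing oxide targets gives 250.0 pbw; the stated basis being 250.0 pbw — deltas are rounding alone).
Adding the batch up: Σ batch = 303.3 pbw; LOI removed, Σ of batch·LOI: 53.29 pbw; as yield: glass ÷ batch → 82.43%.

Revised batch per 250.0 pbw enamel:
  Ingredient A: 39.32 pbw
  Feed B: 203.1 pbw
  Feed G: 20.91 pbw
  Feed D: 21.46 pbw
  Feed E: 4.037 pbw
  Source F: 14.51 pbw
Total batch = 303.3 pbw; LOI loss = 53.29 pbw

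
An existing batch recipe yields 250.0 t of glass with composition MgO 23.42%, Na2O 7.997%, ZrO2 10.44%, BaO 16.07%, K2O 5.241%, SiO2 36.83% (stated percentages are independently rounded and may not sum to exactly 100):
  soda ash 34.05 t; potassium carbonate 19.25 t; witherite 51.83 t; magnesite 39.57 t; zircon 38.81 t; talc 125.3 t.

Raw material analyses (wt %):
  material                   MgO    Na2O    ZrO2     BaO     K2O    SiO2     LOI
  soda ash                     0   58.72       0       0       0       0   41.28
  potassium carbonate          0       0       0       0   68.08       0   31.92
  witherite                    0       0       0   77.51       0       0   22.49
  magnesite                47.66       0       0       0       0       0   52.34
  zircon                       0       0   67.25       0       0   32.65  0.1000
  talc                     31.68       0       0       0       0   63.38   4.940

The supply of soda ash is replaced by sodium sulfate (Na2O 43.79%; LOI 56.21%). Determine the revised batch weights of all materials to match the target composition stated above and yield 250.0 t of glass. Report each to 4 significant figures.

Working values appear (rounded to 4 significant digits) across the worked steps. Each numeric step carries full float precision from first step to last. A single rounding finalizes each reported number; the derived quantities are rebuilt from the weighed amounts on 250.0 t of glass in full precision (six oxide percentages, the totals, net glass mass, ignition loss, yield) exactly as printed in the problem or the answer.
Oxide-by-oxide targets in 250.0 t glass:
  MgO: 23.42% × 250.0 = 58.55 t
  Na2O: 7.997% × 250.0 = 19.99 t
  ZrO2: 10.44% × 250.0 = 26.10 t
  BaO: 16.07% × 250.0 = 40.17 t
  K2O: 5.241% × 250.0 = 13.10 t
  SiO2: 36.83% × 250.0 = 92.08 t
Verifying the oxide balance applying the batch weights above, per the basis as stated (target by target, the sums agree within answer rounding):
  MgO: 39.57·0.4766 + 125.3·0.3168 = 58.55 t (target 58.55 t)
  Na2O: 45.66·0.4379 = 19.99 t (target 19.99 t)
  ZrO2: 38.81·0.6725 = 26.10 t (target 26.10 t)
  BaO: 51.83·0.7751 = 40.17 t (target 40.17 t)
  K2O: 19.25·0.6808 = 13.11 t (target 13.10 t)
  SiO2: 38.81·0.3265 + 125.3·0.6338 = 92.09 t (target 92.08 t)
Glass-mass closure: total batch − LOI = 250.0 t (the Σ of target masses is 250.0 t; with the basis standing at 250.0 t — differing by rounding only).
Total batch = Σ batch = 320.4 t; LOI loss = Σ batch·LOI = 70.41 t; yield = glass ÷ total batch = 78.03%.

Revised batch per 250.0 t glass:
  sodium sulfate: 45.66 t
  potassium carbonate: 19.25 t
  witherite: 51.83 t
  magnesite: 39.57 t
  zircon: 38.81 t
  talc: 125.3 t
Total batch = 320.4 t; LOI loss = 70.41 t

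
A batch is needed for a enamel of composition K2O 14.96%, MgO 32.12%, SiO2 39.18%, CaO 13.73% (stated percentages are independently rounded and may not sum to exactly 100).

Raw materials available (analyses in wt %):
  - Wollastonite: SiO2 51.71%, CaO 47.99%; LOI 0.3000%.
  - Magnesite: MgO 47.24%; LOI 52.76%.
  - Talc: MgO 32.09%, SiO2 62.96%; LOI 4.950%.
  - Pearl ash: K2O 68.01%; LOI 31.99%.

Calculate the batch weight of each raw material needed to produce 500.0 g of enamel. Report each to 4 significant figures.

Every computation carries full float precision from first step to last — working values are displayed (rounded to four significant figures) on the page. Every reported figure takes just one rounding — the derived quantities are re-derived in full precision (yield, totals, net glass mass, LOI, four oxide percentages) from the weighed amounts for 500.0 g of glass as they appear in question or answer.
Oxide mass targets, per 500.0 g enamel:
  K2O: 14.96% × 500.0 = 74.80 g
  MgO: 32.12% × 500.0 = 160.6 g
  SiO2: 39.18% × 500.0 = 195.9 g
  CaO: 13.73% × 500.0 = 68.65 g
Mass-balance tally per oxide with the batch weights as given, under the basis named above (sum by sum, the targets are met given rounding of the digits):
  K2O: 110.0·0.6801 = 74.81 g (target 74.80 g)
  MgO: 208.4·0.4724 + 193.7·0.3209 = 160.6 g (target 160.6 g)
  SiO2: 143.1·0.5171 + 193.7·0.6296 = 196.0 g (target 195.9 g)
  CaO: 143.1·0.4799 = 68.67 g (target 68.65 g)
Consistency of the glass mass: whole batch net of LOI = 500.0 g (summing oxide targets gives 499.9 g; versus the stated basis of 500.0 g — rounding explains the deltas).
Adding the batch up: Σ batch = 655.2 g; Σ batch·LOI gives LOI loss = 155.2 g; yield = glass ÷ total batch = 76.32%.

Batch per 500.0 g enamel:
  Wollastonite: 143.1 g
  Magnesite: 208.4 g
  Talc: 193.7 g
  Pearl ash: 110.0 g
Total batch = 655.2 g; LOI loss = 155.2 g; yield = 76.32%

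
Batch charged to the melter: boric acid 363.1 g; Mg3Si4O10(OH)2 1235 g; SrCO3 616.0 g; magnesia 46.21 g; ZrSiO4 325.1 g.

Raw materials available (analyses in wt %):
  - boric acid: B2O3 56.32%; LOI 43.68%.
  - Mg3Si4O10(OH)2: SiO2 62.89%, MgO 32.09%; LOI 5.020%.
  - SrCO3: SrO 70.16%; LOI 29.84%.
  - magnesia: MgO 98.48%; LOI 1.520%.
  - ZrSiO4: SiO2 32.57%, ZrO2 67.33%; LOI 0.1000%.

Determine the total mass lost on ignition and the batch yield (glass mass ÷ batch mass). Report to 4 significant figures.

The intermediate values are printed rounded off to 4 significant digits within the worked lines. The working math holds full precision end to end — every reported result is rounded a single time. All derived quantities are re-derived at exact precision (the totals, the five compositions, yield, ignition loss, net glass mass) using the weight values per 2180 g of glass, exactly as printed in the question or the answer.
Each material's LOI contribution:
  boric acid: 363.1 × 0.4368 = 158.6 g
  Mg3Si4O10(OH)2: 1235 × 0.05020 = 62.00 g
  SrCO3: 616.0 × 0.2984 = 183.8 g
  magnesia: 46.21 × 0.01520 = 0.7024 g
  ZrSiO4: 325.1 × 0.001000 = 0.3251 g
Total LOI = 405.4 g
Glass = batch − LOI = 2585 − 405.4 = 2180 g

LOI loss = 405.4 g; glass = 2180 g; yield = 84.32%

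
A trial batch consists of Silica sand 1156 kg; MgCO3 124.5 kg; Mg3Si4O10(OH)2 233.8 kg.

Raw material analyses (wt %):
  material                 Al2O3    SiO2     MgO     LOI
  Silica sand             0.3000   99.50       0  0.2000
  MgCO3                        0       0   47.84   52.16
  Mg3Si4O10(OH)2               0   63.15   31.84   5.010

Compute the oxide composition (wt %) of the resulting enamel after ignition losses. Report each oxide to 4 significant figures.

Glass mass = 1435 kg (batch 1514 − LOI 78.96).
Composition: Al2O3 0.2416%, SiO2 90.42%, MgO 9.336%

Each numeric step runs at full precision all the way through; mid-chain values appear, rounded to 4 significant digits, on the page — exactly one rounding goes into each reported value — the derived quantities, which include totals, yield, glass mass, ignition loss, the three compositions, are rebuilt in exact precision, as written in the question or the answer, using the weight values at 1435 kg of glass.
Delivered oxide masses:
  Al2O3: 1156·0.003000 = 3.468 kg
  SiO2: 1156·0.9950 + 233.8·0.6315 = 1298 kg
  MgO: 124.5·0.4784 + 233.8·0.3184 = 134.0 kg
LOI: 1156·0.002000 + 124.5·0.5216 + 233.8·0.05010 = 78.96 kg
The glass mass, total less LOI, = 1514 − 78.96 = 1435 kg (= the summed oxide contributions)
oxide / glass × 100 gives the wt %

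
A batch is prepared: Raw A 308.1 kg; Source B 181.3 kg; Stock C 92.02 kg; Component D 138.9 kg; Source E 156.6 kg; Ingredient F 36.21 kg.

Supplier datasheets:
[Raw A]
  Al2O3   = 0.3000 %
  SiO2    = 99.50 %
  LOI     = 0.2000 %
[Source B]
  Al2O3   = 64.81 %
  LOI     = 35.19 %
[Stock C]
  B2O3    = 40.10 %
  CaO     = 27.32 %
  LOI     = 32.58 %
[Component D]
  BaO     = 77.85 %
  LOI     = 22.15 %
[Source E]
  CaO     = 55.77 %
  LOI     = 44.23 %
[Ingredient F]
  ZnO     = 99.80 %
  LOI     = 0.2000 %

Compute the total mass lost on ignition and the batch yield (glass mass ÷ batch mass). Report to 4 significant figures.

LOI loss = 194.5 kg; glass = 718.6 kg; yield = 78.70%

Rounding to 4 significant figures extends to every working value as displayed; the whole derivation keeps full precision end to end; every reported result is rounded just once — derived quantities are re-derived in exact precision (LOI, net glass mass, yield, totals, the six compositions) from the weighed amounts on 718.6 kg of glass as given in either problem or answer.
Ignition loss by material:
  Raw A: 308.1 × 0.002000 = 0.6162 kg
  Source B: 181.3 × 0.3519 = 63.80 kg
  Stock C: 92.02 × 0.3258 = 29.98 kg
  Component D: 138.9 × 0.2215 = 30.77 kg
  Source E: 156.6 × 0.4423 = 69.26 kg
  Ingredient F: 36.21 × 0.002000 = 0.07242 kg
Total LOI = 194.5 kg
Glass = batch − LOI = 913.1 − 194.5 = 718.6 kg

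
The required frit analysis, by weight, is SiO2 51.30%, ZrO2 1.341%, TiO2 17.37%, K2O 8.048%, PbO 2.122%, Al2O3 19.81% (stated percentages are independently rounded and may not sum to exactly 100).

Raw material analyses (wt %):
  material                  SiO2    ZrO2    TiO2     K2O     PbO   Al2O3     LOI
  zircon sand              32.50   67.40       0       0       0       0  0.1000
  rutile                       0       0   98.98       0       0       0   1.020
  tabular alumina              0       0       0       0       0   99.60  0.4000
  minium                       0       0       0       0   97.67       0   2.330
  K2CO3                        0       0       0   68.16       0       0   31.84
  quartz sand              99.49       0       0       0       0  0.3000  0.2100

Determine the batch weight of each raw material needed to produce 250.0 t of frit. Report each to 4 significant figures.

Intermediates are displayed (rounded to four significant figures) within the worked lines — full float precision is kept all the way through — each reported number is rounded just once. Derived quantities, which include the yield, glass mass, the totals, LOI, the six compositions, are recomputed at full float precision, as given in question or answer, from the batch weights on 250.0 t of glass.
Oxide mass targets, per 250.0 t frit:
  SiO2: 51.30% × 250.0 = 128.2 t
  ZrO2: 1.341% × 250.0 = 3.352 t
  TiO2: 17.37% × 250.0 = 43.42 t
  K2O: 8.048% × 250.0 = 20.12 t
  PbO: 2.122% × 250.0 = 5.305 t
  Al2O3: 19.81% × 250.0 = 49.52 t
Per-oxide balance check working from each reported weight, on the stated basis (oxide sums agree with the targets inside rounding margins):
  SiO2: 4.974·0.3250 + 127.3·0.9949 = 128.3 t (target 128.2 t)
  ZrO2: 4.974·0.6740 = 3.352 t (target 3.352 t)
  TiO2: 43.87·0.9898 = 43.42 t (target 43.42 t)
  K2O: 29.52·0.6816 = 20.12 t (target 20.12 t)
  PbO: 5.432·0.9767 = 5.305 t (target 5.305 t)
  Al2O3: 49.34·0.9960 + 127.3·0.003000 = 49.52 t (target 49.52 t)
Glass mass check: the batch minus its LOI: 250.0 t (the Σ of target masses is 250.0 t; stated basis 250.0 t — rounding explains the deltas).
Batch total: Σ batch = 260.4 t; Σ batch·LOI gives LOI loss = 10.44 t; yield: glass divided by total = 95.99%.

Batch per 250.0 t frit:
  zircon sand: 4.974 t
  rutile: 43.87 t
  tabular alumina: 49.34 t
  minium: 5.432 t
  K2CO3: 29.52 t
  quartz sand: 127.3 t
Total batch = 260.4 t; LOI loss = 10.44 t; yield = 95.99%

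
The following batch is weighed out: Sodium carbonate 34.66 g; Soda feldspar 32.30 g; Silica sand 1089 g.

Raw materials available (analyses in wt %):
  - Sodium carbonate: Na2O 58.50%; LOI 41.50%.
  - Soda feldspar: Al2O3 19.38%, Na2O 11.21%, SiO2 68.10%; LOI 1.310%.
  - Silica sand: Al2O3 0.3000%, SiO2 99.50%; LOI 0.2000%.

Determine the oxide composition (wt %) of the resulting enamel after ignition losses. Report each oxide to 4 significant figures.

Full float precision is kept all the way through; values along the way are displayed, rounded to four significant digits, on the page; every reported value takes a single rounding. Derived quantities, which include the three compositions, the totals, net glass mass, yield, LOI, are re-derived at full float precision, as written in the question or the answer, from the weighed amounts on 1139 g of glass.
What the batch supplies per oxide:
  Al2O3: 32.30·0.1938 + 1089·0.003000 = 9.527 g
  Na2O: 34.66·0.5850 + 32.30·0.1121 = 23.90 g
  SiO2: 32.30·0.6810 + 1089·0.9950 = 1106 g
LOI: 34.66·0.4150 + 32.30·0.01310 + 1089·0.002000 = 16.99 g
Glass mass = batch − LOI = 1156 − 16.99 = 1139 g (= the summed oxide contributions)
wt % = oxide mass / glass mass × 100

Glass mass = 1139 g (batch 1156 − LOI 16.99).
Composition: Al2O3 0.8364%, Na2O 2.098%, SiO2 97.07%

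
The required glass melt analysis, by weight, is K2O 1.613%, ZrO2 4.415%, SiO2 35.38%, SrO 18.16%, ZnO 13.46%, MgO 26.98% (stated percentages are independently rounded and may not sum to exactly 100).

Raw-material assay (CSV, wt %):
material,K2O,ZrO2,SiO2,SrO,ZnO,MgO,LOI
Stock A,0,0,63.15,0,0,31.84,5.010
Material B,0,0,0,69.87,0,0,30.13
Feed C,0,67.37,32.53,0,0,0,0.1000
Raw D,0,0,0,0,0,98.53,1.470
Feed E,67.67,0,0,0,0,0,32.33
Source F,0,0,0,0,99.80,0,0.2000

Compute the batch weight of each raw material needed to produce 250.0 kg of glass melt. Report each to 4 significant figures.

Working values are shown rounded to four significant figures in the printout — the working math runs at full precision throughout — every reported result undergoes a single rounding. Derived quantities are computed in full precision (LOI, glass mass, the totals, yield, the six compositions) using the weight values per 250.0 kg of glass, as they appear in question or answer.
The oxide mass targets at 250.0 kg glass melt:
  K2O: 1.613% × 250.0 = 4.032 kg
  ZrO2: 4.415% × 250.0 = 11.04 kg
  SiO2: 35.38% × 250.0 = 88.45 kg
  SrO: 18.16% × 250.0 = 45.40 kg
  ZnO: 13.46% × 250.0 = 33.65 kg
  MgO: 26.98% × 250.0 = 67.45 kg
A balance pass over the oxides, applying the batch weights above, under the basis named above (summed amounts equal target values within answer rounding):
  K2O: 5.959·0.6767 = 4.032 kg (target 4.032 kg)
  ZrO2: 16.38·0.6737 = 11.04 kg (target 11.04 kg)
  SiO2: 131.6·0.6315 + 16.38·0.3253 = 88.43 kg (target 88.45 kg)
  SrO: 64.98·0.6987 = 45.40 kg (target 45.40 kg)
  ZnO: 33.72·0.9980 = 33.65 kg (target 33.65 kg)
  MgO: 131.6·0.3184 + 25.92·0.9853 = 67.44 kg (target 67.45 kg)
Mass balance on the glass: Σ batch − LOI loss = 250.0 kg (the targets, summed, come to 250.0 kg; against the stated basis, 250.0 kg — rounding explains the deltas).
Adding the batch up: Σ batch = 278.6 kg; ignition loss, Σ(batch × LOI) = 28.56 kg; the yield ratio, glass ÷ batch: 89.75%.

Batch per 250.0 kg glass melt:
  Stock A: 131.6 kg
  Material B: 64.98 kg
  Feed C: 16.38 kg
  Raw D: 25.92 kg
  Feed E: 5.959 kg
  Source F: 33.72 kg
Total batch = 278.6 kg; LOI loss = 28.56 kg; yield = 89.75%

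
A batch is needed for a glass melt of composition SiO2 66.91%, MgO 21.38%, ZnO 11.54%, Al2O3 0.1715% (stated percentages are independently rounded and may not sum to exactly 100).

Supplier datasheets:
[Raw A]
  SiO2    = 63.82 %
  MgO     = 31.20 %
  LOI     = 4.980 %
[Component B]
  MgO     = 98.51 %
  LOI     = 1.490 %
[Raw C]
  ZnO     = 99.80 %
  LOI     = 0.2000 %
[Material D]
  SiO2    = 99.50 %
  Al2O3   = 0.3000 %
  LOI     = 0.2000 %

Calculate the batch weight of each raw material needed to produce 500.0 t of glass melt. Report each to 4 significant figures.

Values along the way are shown rounded to four significant figures. The whole derivation maintains full float precision at every stage — each reported value takes just one rounding. Derived quantities, including ignition loss, four oxide percentages, glass mass, yield, the totals, are recomputed using the weight values for 500.0 t of glass in full precision exactly as printed in the question or the answer.
Per-oxide target masses for 500.0 t glass melt:
  SiO2: 66.91% × 500.0 = 334.6 t
  MgO: 21.38% × 500.0 = 106.9 t
  ZnO: 11.54% × 500.0 = 57.70 t
  Al2O3: 0.1715% × 500.0 = 0.8575 t
Balance tally, oxide-wise, with the batch weights as given, on the stated basis (every target is met by its sum up to rounding of the answer):
  SiO2: 78.57·0.6382 + 285.8·0.9950 = 334.5 t (target 334.6 t)
  MgO: 78.57·0.3120 + 83.63·0.9851 = 106.9 t (target 106.9 t)
  ZnO: 57.82·0.9980 = 57.70 t (target 57.70 t)
  Al2O3: 285.8·0.003000 = 0.8574 t (target 0.8575 t)
Mass balance on the glass: Σ batch − LOI loss = 500.0 t (the Σ of target masses is 500.0 t; versus the stated basis of 500.0 t — gaps are rounding artifacts).
Whole-batch sum: Σ batch = 505.8 t; LOI loss = Σ batch·LOI = 5.846 t; yield: glass divided by total = 98.84%.

Batch per 500.0 t glass melt:
  Raw A: 78.57 t
  Component B: 83.63 t
  Raw C: 57.82 t
  Material D: 285.8 t
Total batch = 505.8 t; LOI loss = 5.846 t; yield = 98.84%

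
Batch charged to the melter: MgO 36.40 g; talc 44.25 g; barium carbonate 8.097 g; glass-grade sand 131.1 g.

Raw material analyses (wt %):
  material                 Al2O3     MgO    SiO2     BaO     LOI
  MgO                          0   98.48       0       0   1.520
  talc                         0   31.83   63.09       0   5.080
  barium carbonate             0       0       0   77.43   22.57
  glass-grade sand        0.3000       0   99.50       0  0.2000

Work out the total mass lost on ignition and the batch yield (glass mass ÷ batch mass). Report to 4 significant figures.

LOI loss = 4.891 g; glass = 215.0 g; yield = 97.78%

Intermediates appear, rounded to 4 significant digits, within the worked lines; every computation holds full precision through the solve. Exactly one rounding lands on every reported number — all derived quantities (four oxide percentages, the yield, net glass mass, ignition loss, totals) are recomputed in exact precision from the batch weights for 215.0 g of glass as written in the problem or the answer.
Loss on ignition, line by line:
  MgO: 36.40 × 0.01520 = 0.5533 g
  talc: 44.25 × 0.05080 = 2.248 g
  barium carbonate: 8.097 × 0.2257 = 1.827 g
  glass-grade sand: 131.1 × 0.002000 = 0.2622 g
Total LOI = 4.891 g
Glass = batch − LOI = 219.8 − 4.891 = 215.0 g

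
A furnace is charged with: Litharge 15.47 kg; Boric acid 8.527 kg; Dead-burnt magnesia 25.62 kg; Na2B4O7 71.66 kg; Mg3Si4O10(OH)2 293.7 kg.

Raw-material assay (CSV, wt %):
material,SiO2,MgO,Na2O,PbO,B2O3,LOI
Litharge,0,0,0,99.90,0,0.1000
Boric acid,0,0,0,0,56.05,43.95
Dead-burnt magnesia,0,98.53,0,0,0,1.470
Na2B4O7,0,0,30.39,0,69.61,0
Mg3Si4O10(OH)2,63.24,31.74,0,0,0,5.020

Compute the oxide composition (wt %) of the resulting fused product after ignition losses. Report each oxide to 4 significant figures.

Glass mass = 396.1 kg (batch 415.0 − LOI 18.88).
Composition: SiO2 46.89%, MgO 29.91%, Na2O 5.498%, PbO 3.902%, B2O3 13.80%

Each numeric step runs at exact precision at every stage — the intermediate values are displayed with 4-significant-digit rounding on the page — each reported value is rounded once only; all derived quantities (net glass mass, totals, the five compositions, yield, ignition loss) are rebuilt using the weight values on 396.1 kg of glass at full precision exactly as printed in the problem or answer text.
Oxide-by-oxide delivered mass:
  SiO2: 293.7·0.6324 = 185.7 kg
  MgO: 25.62·0.9853 + 293.7·0.3174 = 118.5 kg
  Na2O: 71.66·0.3039 = 21.78 kg
  PbO: 15.47·0.9990 = 15.45 kg
  B2O3: 8.527·0.5605 + 71.66·0.6961 = 54.66 kg
LOI: 15.47·0.001000 + 8.527·0.4395 + 25.62·0.01470 + 293.7·0.05020 = 18.88 kg
Glass = total batch minus LOI = 415.0 − 18.88 = 396.1 kg (the oxide masses sum to this)
each wt % is 100 × oxide ÷ glass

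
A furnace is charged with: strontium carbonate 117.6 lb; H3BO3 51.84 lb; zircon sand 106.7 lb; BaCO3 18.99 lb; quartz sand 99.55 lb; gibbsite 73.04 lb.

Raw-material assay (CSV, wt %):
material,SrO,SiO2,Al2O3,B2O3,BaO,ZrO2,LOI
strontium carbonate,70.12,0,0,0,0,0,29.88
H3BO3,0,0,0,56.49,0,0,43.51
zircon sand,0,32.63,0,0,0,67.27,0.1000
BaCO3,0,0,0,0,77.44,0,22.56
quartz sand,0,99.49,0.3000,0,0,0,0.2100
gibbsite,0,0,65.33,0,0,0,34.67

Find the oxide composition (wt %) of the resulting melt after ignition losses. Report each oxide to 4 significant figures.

Glass mass = 380.1 lb (batch 467.7 − LOI 87.62).
Composition: SrO 21.69%, SiO2 35.22%, Al2O3 12.63%, B2O3 7.704%, BaO 3.869%, ZrO2 18.88%

The intermediate values are shown with 4-significant-figure rounding within the worked lines. Each numeric step runs at exact precision in every operation. Exactly one rounding is applied to each reported figure; the derived quantities are computed at full precision (totals, LOI, the six compositions, glass mass, the yield) from the weighed amounts per 380.1 lb of glass as they appear in question or answer.
What the batch supplies per oxide:
  SrO: 117.6·0.7012 = 82.46 lb
  SiO2: 106.7·0.3263 + 99.55·0.9949 = 133.9 lb
  Al2O3: 99.55·0.003000 + 73.04·0.6533 = 48.02 lb
  B2O3: 51.84·0.5649 = 29.28 lb
  BaO: 18.99·0.7744 = 14.71 lb
  ZrO2: 106.7·0.6727 = 71.78 lb
LOI: 117.6·0.2988 + 51.84·0.4351 + 106.7·0.001000 + 18.99·0.2256 + 99.55·0.002100 + 73.04·0.3467 = 87.62 lb
Glass mass = batch − LOI = 467.7 − 87.62 = 380.1 lb (the oxide masses sum to this)
oxide / glass × 100 gives the wt %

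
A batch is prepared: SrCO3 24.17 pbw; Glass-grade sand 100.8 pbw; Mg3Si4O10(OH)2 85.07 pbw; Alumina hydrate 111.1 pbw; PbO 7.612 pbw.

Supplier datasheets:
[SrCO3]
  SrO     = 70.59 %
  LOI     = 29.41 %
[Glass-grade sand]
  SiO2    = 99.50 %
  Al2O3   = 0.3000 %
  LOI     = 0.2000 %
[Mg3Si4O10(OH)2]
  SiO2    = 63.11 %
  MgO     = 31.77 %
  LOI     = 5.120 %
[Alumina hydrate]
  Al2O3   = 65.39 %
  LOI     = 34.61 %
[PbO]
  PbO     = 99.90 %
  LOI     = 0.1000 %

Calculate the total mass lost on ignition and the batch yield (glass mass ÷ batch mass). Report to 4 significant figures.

The whole derivation carries exact precision all the way through; working values appear (rounded to 4 significant digits) at each printed step — each reported result takes a single rounding — the derived quantities (five oxide percentages, totals, the yield, net glass mass, ignition loss) are re-derived at full float precision starting from the weights per 278.6 pbw of glass as quoted within either problem or answer.
Ignition loss by material:
  SrCO3: 24.17 × 0.2941 = 7.108 pbw
  Glass-grade sand: 100.8 × 0.002000 = 0.2016 pbw
  Mg3Si4O10(OH)2: 85.07 × 0.05120 = 4.356 pbw
  Alumina hydrate: 111.1 × 0.3461 = 38.45 pbw
  PbO: 7.612 × 0.001000 = 0.007612 pbw
Total LOI = 50.12 pbw
Glass = batch − LOI = 328.8 − 50.12 = 278.6 pbw

LOI loss = 50.12 pbw; glass = 278.6 pbw; yield = 84.75%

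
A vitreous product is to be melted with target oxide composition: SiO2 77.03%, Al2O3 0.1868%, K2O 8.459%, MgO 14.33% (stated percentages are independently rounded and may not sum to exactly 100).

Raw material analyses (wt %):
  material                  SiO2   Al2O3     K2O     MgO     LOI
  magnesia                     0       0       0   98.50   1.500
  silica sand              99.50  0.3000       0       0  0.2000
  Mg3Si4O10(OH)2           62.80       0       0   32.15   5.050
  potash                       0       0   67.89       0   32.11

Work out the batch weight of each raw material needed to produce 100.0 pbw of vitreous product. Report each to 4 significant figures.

Batch per 100.0 pbw vitreous product:
  magnesia: 6.713 pbw
  silica sand: 62.27 pbw
  Mg3Si4O10(OH)2: 24.00 pbw
  potash: 12.46 pbw
Total batch = 105.4 pbw; LOI loss = 5.438 pbw; yield = 94.84%

The intermediate values appear with 4-significant-digit rounding in the working. The whole derivation maintains full float precision at each step — each reported number carries a single rounding. Derived quantities, which include LOI, glass mass, the totals, four oxide percentages, yield, are computed in full precision, as written in the problem or the answer, using the weight values for 100.0 pbw of glass.
Oxide-by-oxide targets in 100.0 pbw vitreous product:
  SiO2: 77.03% × 100.0 = 77.03 pbw
  Al2O3: 0.1868% × 100.0 = 0.1868 pbw
  K2O: 8.459% × 100.0 = 8.459 pbw
  MgO: 14.33% × 100.0 = 14.33 pbw
Verifying the oxide balance with the batch weights as given, relative to the basis at hand (sums match the target masses exact up to rounding of places):
  SiO2: 62.27·0.9950 + 24.00·0.6280 = 77.03 pbw (target 77.03 pbw)
  Al2O3: 62.27·0.003000 = 0.1868 pbw (target 0.1868 pbw)
  K2O: 12.46·0.6789 = 8.459 pbw (target 8.459 pbw)
  MgO: 6.713·0.9850 + 24.00·0.3215 = 14.33 pbw (target 14.33 pbw)
Glass-mass sanity pass: total charge less LOI = 100.0 pbw (per-oxide target masses sum to 100.0 pbw; the stated basis being 100.0 pbw — rounding explains the deltas).
Batch total: Σ batch = 105.4 pbw; Σ batch·LOI gives LOI loss = 5.438 pbw; yield: glass divided by total = 94.84%.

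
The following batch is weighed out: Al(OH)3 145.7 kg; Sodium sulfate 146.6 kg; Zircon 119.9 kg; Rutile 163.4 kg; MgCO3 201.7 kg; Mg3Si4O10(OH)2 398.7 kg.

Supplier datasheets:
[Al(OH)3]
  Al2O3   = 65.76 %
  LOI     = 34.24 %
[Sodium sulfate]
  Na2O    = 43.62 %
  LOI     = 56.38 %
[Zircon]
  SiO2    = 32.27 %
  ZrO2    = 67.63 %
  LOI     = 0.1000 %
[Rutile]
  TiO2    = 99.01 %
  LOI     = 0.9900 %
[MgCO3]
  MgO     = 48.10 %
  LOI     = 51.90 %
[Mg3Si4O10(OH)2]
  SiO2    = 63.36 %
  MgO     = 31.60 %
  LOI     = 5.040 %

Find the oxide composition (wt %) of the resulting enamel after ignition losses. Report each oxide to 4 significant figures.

Glass mass = 916.9 kg (batch 1176 − LOI 259.1).
Composition: SiO2 31.77%, TiO2 17.64%, Al2O3 10.45%, MgO 24.32%, ZrO2 8.843%, Na2O 6.974%

The working math keeps full float precision from first step to last. Working values are displayed rounded to four significant figures in the working; a single rounding completes each reported result — all derived quantities, which include ignition loss, totals, the yield, glass mass, the six compositions, are rebuilt in full precision, as given in the problem or answer text, starting from the weights at 916.9 kg of glass.
What the batch supplies per oxide:
  SiO2: 119.9·0.3227 + 398.7·0.6336 = 291.3 kg
  TiO2: 163.4·0.9901 = 161.8 kg
  Al2O3: 145.7·0.6576 = 95.81 kg
  MgO: 201.7·0.4810 + 398.7·0.3160 = 223.0 kg
  ZrO2: 119.9·0.6763 = 81.09 kg
  Na2O: 146.6·0.4362 = 63.95 kg
LOI: 145.7·0.3424 + 146.6·0.5638 + 119.9·0.001000 + 163.4·0.009900 + 201.7·0.5190 + 398.7·0.05040 = 259.1 kg
Resulting glass, batch − LOI: 1176 − 259.1 = 916.9 kg (consistent with Σ oxide mass)
each oxide over glass, ×100, is wt %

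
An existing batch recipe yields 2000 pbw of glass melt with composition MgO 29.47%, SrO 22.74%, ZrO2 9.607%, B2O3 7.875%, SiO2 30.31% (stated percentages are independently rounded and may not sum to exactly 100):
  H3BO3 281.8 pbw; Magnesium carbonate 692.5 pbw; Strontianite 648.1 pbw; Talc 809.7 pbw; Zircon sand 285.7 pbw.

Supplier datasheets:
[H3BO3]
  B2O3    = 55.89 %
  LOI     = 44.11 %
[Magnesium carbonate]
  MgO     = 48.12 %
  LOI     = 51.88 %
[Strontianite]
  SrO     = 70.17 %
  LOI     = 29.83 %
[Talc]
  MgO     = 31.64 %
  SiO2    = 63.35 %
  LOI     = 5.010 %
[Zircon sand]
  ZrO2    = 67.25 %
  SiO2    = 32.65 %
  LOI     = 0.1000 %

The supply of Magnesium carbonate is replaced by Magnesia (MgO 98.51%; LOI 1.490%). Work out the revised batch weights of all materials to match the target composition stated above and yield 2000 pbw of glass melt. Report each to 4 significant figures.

Revised batch per 2000 pbw glass melt:
  H3BO3: 281.8 pbw
  Magnesia: 338.3 pbw
  Strontianite: 648.1 pbw
  Talc: 809.7 pbw
  Zircon sand: 285.7 pbw
Total batch = 2364 pbw; LOI loss = 363.5 pbw

All internal work holds exact precision from first step to last; in-progress results are shown (rounded to 4 significant digits) in the working. Each reported value sees exactly one rounding. The derived quantities (LOI, net glass mass, yield, the five compositions, the totals) are re-derived starting from the weights per 2000 pbw of glass at full precision, as quoted within the problem or answer text.
Per-oxide target masses for 2000 pbw glass melt:
  MgO: 29.47% × 2000 = 589.4 pbw
  SrO: 22.74% × 2000 = 454.8 pbw
  ZrO2: 9.607% × 2000 = 192.1 pbw
  B2O3: 7.875% × 2000 = 157.5 pbw
  SiO2: 30.31% × 2000 = 606.2 pbw
Oxide-by-oxide audit given the weights on record, versus the basis set out (summed amounts equal target values up to rounding of the answer):
  MgO: 338.3·0.9851 + 809.7·0.3164 = 589.4 pbw (target 589.4 pbw)
  SrO: 648.1·0.7017 = 454.8 pbw (target 454.8 pbw)
  ZrO2: 285.7·0.6725 = 192.1 pbw (target 192.1 pbw)
  B2O3: 281.8·0.5589 = 157.5 pbw (target 157.5 pbw)
  SiO2: 809.7·0.6335 + 285.7·0.3265 = 606.2 pbw (target 606.2 pbw)
The glass-mass cross-check: the batch minus its LOI: 2000 pbw (targets for the oxides total 2000 pbw; with the basis standing at 2000 pbw — gaps are rounding artifacts).
Batch total: Σ batch = 2364 pbw; the LOI term Σ batch·LOI equals 363.5 pbw; as yield: glass ÷ batch → 84.62%.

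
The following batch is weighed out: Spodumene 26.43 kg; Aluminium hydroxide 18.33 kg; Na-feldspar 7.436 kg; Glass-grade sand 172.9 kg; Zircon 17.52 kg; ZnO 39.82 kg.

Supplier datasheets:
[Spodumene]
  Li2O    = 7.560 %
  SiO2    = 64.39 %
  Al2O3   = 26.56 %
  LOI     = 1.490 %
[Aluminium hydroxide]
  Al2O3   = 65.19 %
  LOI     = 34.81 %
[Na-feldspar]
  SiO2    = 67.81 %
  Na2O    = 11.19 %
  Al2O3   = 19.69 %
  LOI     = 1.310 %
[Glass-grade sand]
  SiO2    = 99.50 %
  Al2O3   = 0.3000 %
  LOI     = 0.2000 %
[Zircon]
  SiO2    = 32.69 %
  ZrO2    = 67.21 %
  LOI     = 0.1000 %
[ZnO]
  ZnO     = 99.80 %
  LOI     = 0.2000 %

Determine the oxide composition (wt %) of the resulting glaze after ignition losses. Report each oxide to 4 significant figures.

The intermediate values are displayed rounded to four significant digits in the working; the working math carries full float precision in all steps. Each reported figure takes exactly one rounding — derived quantities, including totals, yield, LOI, six oxide percentages, net glass mass, are computed using the weight values per 275.1 kg of glass at full float precision, exactly as printed in the problem or answer text.
Oxide-by-oxide delivered mass:
  Li2O: 26.43·0.07560 = 1.998 kg
  SiO2: 26.43·0.6439 + 7.436·0.6781 + 172.9·0.9950 + 17.52·0.3269 = 199.8 kg
  ZrO2: 17.52·0.6721 = 11.78 kg
  Na2O: 7.436·0.1119 = 0.8321 kg
  ZnO: 39.82·0.9980 = 39.74 kg
  Al2O3: 26.43·0.2656 + 18.33·0.6519 + 7.436·0.1969 + 172.9·0.003000 = 20.95 kg
LOI: 26.43·0.01490 + 18.33·0.3481 + 7.436·0.01310 + 172.9·0.002000 + 17.52·0.001000 + 39.82·0.002000 = 7.315 kg
The glass mass, total less LOI, = 282.4 − 7.315 = 275.1 kg (the oxide masses sum to this)
wt % = 100 × oxide mass / glass mass

Glass mass = 275.1 kg (batch 282.4 − LOI 7.315).
Composition: Li2O 0.7263%, SiO2 72.63%, ZrO2 4.280%, Na2O 0.3024%, ZnO 14.44%, Al2O3 7.616%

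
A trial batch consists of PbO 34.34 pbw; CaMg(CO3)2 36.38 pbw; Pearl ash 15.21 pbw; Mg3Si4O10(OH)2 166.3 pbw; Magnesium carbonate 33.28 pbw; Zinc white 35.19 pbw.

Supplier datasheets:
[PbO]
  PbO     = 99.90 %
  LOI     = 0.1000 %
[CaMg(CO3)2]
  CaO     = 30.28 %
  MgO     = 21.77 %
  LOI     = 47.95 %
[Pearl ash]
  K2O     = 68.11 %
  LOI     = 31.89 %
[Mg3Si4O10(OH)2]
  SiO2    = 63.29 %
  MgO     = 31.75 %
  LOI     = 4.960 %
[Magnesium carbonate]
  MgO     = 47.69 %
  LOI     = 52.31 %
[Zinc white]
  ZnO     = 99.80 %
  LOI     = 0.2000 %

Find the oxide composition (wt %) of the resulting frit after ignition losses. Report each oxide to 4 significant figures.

Glass mass = 272.6 pbw (batch 320.7 − LOI 48.06).
Composition: SiO2 38.60%, K2O 3.800%, ZnO 12.88%, CaO 4.040%, PbO 12.58%, MgO 28.09%

Each numeric step holds full float precision end to end — mid-chain values are shown rounded off to 4 significant figures between the steps. Each reported value includes exactly one rounding; derived quantities are re-derived using the weight values on 272.6 pbw of glass at full float precision (six oxide percentages, the totals, glass mass, yield, ignition loss) as set out in the problem or the answer.
What the batch supplies per oxide:
  SiO2: 166.3·0.6329 = 105.3 pbw
  K2O: 15.21·0.6811 = 10.36 pbw
  ZnO: 35.19·0.9980 = 35.12 pbw
  CaO: 36.38·0.3028 = 11.02 pbw
  PbO: 34.34·0.9990 = 34.31 pbw
  MgO: 36.38·0.2177 + 166.3·0.3175 + 33.28·0.4769 = 76.59 pbw
LOI: 34.34·0.001000 + 36.38·0.4795 + 15.21·0.3189 + 166.3·0.04960 + 33.28·0.5231 + 35.19·0.002000 = 48.06 pbw
Glass = total batch minus LOI = 320.7 − 48.06 = 272.6 pbw (= the summed oxide contributions)
wt % = 100 × oxide mass / glass mass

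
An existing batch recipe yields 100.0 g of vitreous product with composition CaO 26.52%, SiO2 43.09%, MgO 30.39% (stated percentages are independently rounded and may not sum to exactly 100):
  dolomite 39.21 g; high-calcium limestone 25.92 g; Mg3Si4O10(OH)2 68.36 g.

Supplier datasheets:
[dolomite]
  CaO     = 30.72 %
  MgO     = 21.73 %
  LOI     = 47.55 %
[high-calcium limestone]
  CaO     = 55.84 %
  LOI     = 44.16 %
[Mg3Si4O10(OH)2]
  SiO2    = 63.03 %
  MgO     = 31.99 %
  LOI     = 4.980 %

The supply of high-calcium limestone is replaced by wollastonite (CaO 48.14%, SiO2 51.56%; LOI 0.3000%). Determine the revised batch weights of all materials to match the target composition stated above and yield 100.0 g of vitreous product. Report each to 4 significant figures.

The working math carries full float precision at each step; mid-chain values appear (rounded to four significant figures) as written; exactly one rounding lands on every reported number — the derived quantities (the three compositions, yield, the totals, ignition loss, net glass mass) are recomputed at full precision from the weighed amounts per 100.0 g of glass as written in either problem or answer.
Oxide-by-oxide targets in 100.0 g vitreous product:
  CaO: 26.52% × 100.0 = 26.52 g
  SiO2: 43.09% × 100.0 = 43.09 g
  MgO: 30.39% × 100.0 = 30.39 g
A balance pass over the oxides, per the reported batch figures, per the basis as stated (target by target, the sums agree given rounding of the digits):
  CaO: 59.68·0.3072 + 17.00·0.4814 = 26.52 g (target 26.52 g)
  SiO2: 17.00·0.5156 + 54.46·0.6303 = 43.09 g (target 43.09 g)
  MgO: 59.68·0.2173 + 54.46·0.3199 = 30.39 g (target 30.39 g)
Auditing the glass mass value: Σ batch − LOI loss = 100.0 g (the targets, summed, come to 100.0 g; stated basis 100.0 g — deltas are rounding alone).
Adding the batch up: Σ batch = 131.1 g; loss to ignition Σ batch·LOI = 31.14 g; yield = glass ÷ total batch = 76.25%.

Revised batch per 100.0 g vitreous product:
  dolomite: 59.68 g
  wollastonite: 17.00 g
  Mg3Si4O10(OH)2: 54.46 g
Total batch = 131.1 g; LOI loss = 31.14 g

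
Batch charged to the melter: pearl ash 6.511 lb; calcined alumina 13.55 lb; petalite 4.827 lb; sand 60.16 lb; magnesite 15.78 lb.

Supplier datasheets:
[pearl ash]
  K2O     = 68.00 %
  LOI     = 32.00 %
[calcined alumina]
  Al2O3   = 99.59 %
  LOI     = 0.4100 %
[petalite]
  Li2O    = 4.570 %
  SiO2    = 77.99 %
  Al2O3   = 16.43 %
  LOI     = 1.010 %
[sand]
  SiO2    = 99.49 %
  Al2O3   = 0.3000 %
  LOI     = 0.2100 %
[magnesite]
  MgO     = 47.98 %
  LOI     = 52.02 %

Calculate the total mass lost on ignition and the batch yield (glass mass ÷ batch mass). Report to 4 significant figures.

LOI loss = 10.52 lb; glass = 90.31 lb; yield = 89.56%

Mid-chain values are shown (rounded to 4 significant figures) in the printout — all internal work keeps full float precision through every step. Every reported result receives exactly one rounding. Derived quantities, including glass mass, the five compositions, yield, the totals, ignition loss, are computed from the weighed amounts on 90.31 lb of glass in exact precision, exactly as printed in the question or the answer.
Per-material ignition loss:
  pearl ash: 6.511 × 0.3200 = 2.084 lb
  calcined alumina: 13.55 × 0.004100 = 0.05556 lb
  petalite: 4.827 × 0.01010 = 0.04875 lb
  sand: 60.16 × 0.002100 = 0.1263 lb
  magnesite: 15.78 × 0.5202 = 8.209 lb
Total LOI = 10.52 lb
Glass = batch − LOI = 100.8 − 10.52 = 90.31 lb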